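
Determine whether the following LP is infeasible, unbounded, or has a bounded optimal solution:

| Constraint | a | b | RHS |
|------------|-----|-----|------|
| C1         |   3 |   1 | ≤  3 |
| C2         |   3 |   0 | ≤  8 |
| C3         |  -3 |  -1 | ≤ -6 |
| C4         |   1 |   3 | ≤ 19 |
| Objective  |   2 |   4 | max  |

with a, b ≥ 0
C1 requires 3a + b ≤ 3, while C3 (-3a - b ≤ -6) is equivalent to 3a + b ≥ 6. Together they would need 6 ≤ 3a + b ≤ 3, which is impossible since 6 > 3. No point satisfies all constraints.

Infeasible: no point satisfies all constraints simultaneously.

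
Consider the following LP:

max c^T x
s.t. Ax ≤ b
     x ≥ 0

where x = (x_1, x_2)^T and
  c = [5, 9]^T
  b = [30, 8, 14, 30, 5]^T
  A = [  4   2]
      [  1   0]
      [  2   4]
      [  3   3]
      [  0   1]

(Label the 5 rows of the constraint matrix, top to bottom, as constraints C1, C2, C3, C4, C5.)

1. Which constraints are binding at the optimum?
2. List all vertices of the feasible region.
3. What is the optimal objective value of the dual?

1. C3, x_2 ≥ 0
2. (0, 0), (7, 0), (0, 3.5)
3. 35 (by strong duality, equal to the primal optimum)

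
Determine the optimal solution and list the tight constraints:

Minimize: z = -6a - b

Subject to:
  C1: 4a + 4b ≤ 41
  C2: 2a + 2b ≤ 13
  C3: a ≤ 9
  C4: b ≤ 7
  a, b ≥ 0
Optimal: a = 6.5, b = 0
Binding: C2, b ≥ 0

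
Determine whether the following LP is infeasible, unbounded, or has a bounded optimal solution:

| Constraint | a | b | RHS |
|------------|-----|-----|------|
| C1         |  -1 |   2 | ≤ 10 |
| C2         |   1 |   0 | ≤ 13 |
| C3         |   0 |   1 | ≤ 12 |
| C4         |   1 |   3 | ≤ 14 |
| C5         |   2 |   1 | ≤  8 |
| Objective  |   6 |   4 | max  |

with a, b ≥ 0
The point (2, 4) satisfies every constraint, so the LP is feasible; the constraints give a ≤ 13 and b ≤ 12, which with a, b ≥ 0 keep the feasible region inside a bounded box. A feasible, bounded LP attains a finite optimum at a vertex.

Evaluating z = 6a + 4b at each vertex:
  (0, 0): z = 0
  (4, 0): z = 24
  (2, 4): z = 28
  (0, 4.667): z = 18.67

The LP has an optimal solution: (2, 4) with z = 28.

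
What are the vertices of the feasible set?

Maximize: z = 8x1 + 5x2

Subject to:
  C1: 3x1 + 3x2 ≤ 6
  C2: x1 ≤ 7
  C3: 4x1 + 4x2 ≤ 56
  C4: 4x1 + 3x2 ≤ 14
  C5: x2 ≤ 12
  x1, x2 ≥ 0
Each vertex is the intersection of two constraint boundaries that also satisfies all remaining constraints:
  x1 = 0 and x2 = 0 → (0, 0)
  3x1 + 3x2 = 6 and x2 = 0 → (2, 0)
  3x1 + 3x2 = 6 and x1 = 0 → (0, 2)

Vertices: (0, 0), (2, 0), (0, 2)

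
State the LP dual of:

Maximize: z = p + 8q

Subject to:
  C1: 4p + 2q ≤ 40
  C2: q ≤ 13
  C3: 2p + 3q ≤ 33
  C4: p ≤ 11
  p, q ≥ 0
Minimize: z = 40y1 + 13y2 + 33y3 + 11y4

Subject to:
  C1: -4y1 - 2y3 - y4 ≤ -1
  C2: -2y1 - y2 - 3y3 ≤ -8
  y1, y2, y3, y4 ≥ 0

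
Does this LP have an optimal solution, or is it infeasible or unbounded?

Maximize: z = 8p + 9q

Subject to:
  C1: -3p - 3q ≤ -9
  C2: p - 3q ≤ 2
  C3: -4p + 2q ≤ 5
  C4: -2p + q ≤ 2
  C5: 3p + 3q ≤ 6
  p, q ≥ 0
C5 requires 3p + 3q ≤ 6, while C1 (-3p - 3q ≤ -9) is equivalent to 3p + 3q ≥ 9. Together they would need 9 ≤ 3p + 3q ≤ 6, which is impossible since 9 > 6. No point satisfies all constraints.

The feasible region is empty; the LP is infeasible.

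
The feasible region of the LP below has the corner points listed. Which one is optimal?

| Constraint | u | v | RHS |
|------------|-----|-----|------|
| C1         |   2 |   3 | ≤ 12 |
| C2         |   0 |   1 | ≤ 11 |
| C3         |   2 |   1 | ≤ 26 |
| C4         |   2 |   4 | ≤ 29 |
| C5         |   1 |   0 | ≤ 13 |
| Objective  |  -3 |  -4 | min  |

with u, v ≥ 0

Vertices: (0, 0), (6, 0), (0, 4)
Evaluating z = -3u - 4v at each vertex:
  (0, 0): z = 0
  (6, 0): z = -18
  (0, 4): z = -16

The smallest value is z = -18, attained at (6, 0).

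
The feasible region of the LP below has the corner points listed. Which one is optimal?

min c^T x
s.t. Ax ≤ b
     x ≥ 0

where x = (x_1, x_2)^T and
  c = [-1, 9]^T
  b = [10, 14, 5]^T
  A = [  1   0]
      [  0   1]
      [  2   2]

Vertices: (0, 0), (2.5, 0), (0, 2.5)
Evaluating z = -x_1 + 9x_2 at each vertex:
  (0, 0): z = 0
  (2.5, 0): z = -2.5
  (0, 2.5): z = 22.5

The smallest value is z = -2.5, attained at (2.5, 0).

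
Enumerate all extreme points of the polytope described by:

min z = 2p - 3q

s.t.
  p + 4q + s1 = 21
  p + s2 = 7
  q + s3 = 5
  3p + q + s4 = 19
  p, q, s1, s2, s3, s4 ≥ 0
Each vertex is the intersection of two constraint boundaries that also satisfies all remaining constraints:
  p = 0 and q = 0 → (0, 0)
  3p + q = 19 and q = 0 → (6.333, 0)
  p + 4q = 21 and 3p + q = 19 → (5, 4)
  p + 4q = 21 and q = 5 → (1, 5)
  q = 5 and p = 0 → (0, 5)

Vertices: (0, 0), (6.333, 0), (5, 4), (1, 5), (0, 5)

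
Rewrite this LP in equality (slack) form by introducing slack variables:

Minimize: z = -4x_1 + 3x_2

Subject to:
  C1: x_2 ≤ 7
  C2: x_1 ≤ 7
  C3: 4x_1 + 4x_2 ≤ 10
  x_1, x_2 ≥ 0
min z = -4x_1 + 3x_2

s.t.
  x_2 + s1 = 7
  x_1 + s2 = 7
  4x_1 + 4x_2 + s3 = 10
  x_1, x_2, s1, s2, s3 ≥ 0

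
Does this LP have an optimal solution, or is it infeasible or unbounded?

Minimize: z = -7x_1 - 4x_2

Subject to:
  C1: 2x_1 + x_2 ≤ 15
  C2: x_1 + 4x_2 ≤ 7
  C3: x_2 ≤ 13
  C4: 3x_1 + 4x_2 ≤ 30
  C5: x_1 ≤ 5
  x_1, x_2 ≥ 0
The point (5, 0.5) satisfies every constraint, so the LP is feasible; the constraints give x_1 ≤ 5 and x_2 ≤ 13, which with x_1, x_2 ≥ 0 keep the feasible region inside a bounded box. A feasible, bounded LP attains a finite optimum at a vertex.

The LP has an optimal solution: (5, 0.5) with z = -37.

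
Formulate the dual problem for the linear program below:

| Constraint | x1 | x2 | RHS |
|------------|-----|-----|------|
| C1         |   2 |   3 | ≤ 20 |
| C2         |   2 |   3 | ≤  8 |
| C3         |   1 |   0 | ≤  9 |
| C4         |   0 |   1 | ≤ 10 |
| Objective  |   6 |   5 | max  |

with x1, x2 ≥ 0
Minimize: z = 20y1 + 8y2 + 9y3 + 10y4

Subject to:
  C1: -2y1 - 2y2 - y3 ≤ -6
  C2: -3y1 - 3y2 - y4 ≤ -5
  y1, y2, y3, y4 ≥ 0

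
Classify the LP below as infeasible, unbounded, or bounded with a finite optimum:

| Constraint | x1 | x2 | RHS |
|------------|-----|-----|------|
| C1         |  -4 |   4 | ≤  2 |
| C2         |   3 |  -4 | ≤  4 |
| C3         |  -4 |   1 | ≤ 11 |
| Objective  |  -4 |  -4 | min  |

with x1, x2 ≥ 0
Feasible point: (0, 0) satisfies every constraint, so the LP is feasible.
Direction d = (1, 1): for each constraint row a, a·d ≤ 0 —
  (-4)(1) + (4)(1) = 0 ≤ 0
  (3)(1) + (-4)(1) = -1 ≤ 0
  (-4)(1) + (1)(1) = -3 ≤ 0
and d ≥ 0, so (0, 0) + t·d stays feasible for every t ≥ 0. Along this ray z = -4x1 - 4x2 changes by -8 per unit t, so z → −∞.

The LP is unbounded; z can be made arbitrarily small.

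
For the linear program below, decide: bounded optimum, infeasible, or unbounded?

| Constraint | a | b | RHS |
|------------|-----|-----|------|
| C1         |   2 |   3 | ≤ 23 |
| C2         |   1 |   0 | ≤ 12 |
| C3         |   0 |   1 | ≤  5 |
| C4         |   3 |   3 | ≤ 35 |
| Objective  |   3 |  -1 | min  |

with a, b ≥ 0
The point (0, 5) satisfies every constraint, so the LP is feasible; the constraints give a ≤ 12 and b ≤ 5, which with a, b ≥ 0 keep the feasible region inside a bounded box. A feasible, bounded LP attains a finite optimum at a vertex.

Feasible with finite optimum z* = -5 at (0, 5).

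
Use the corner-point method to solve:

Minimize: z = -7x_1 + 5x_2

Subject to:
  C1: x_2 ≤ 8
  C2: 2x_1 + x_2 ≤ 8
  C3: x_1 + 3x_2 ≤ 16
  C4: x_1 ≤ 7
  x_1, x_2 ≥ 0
Each vertex is the intersection of two constraint boundaries that also satisfies all remaining constraints:
  x_1 = 0 and x_2 = 0 → (0, 0)
  2x_1 + x_2 = 8 and x_2 = 0 → (4, 0)
  2x_1 + x_2 = 8 and x_1 + 3x_2 = 16 → (1.6, 4.8)
  x_1 + 3x_2 = 16 and x_1 = 0 → (0, 5.333)

Evaluating z = -7x_1 + 5x_2 at each vertex:
  (0, 0): z = 0
  (4, 0): z = -28
  (1.6, 4.8): z = 12.8
  (0, 5.333): z = 26.67

The minimum is at (4, 0) with z = -28.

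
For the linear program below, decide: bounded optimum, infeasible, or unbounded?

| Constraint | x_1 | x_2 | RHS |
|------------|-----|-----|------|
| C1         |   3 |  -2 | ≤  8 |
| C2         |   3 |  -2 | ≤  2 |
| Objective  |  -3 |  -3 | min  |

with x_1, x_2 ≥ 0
Feasible point: (0, 0) satisfies every constraint, so the LP is feasible.
Direction d = (0, 1): for each constraint row a, a·d ≤ 0 —
  (3)(0) + (-2)(1) = -2 ≤ 0
  (3)(0) + (-2)(1) = -2 ≤ 0
and d ≥ 0, so (0, 0) + t·d stays feasible for every t ≥ 0. Along this ray z = -3x_1 - 3x_2 changes by -3 per unit t, so z → −∞.

Unbounded: there is a feasible ray along which z → −∞.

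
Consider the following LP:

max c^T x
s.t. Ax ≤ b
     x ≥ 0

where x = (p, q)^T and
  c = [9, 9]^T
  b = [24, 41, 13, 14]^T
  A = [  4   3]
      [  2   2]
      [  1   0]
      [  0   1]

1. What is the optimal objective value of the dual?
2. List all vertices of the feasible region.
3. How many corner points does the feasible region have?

1. 72 (by strong duality, equal to the primal optimum)
2. (0, 0), (6, 0), (0, 8)
3. 3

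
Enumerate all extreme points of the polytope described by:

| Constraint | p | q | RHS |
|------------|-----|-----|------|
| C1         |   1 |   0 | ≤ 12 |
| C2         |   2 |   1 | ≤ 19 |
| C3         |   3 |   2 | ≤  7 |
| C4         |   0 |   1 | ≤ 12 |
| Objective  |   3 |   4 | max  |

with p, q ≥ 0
Each vertex is the intersection of two constraint boundaries that also satisfies all remaining constraints:
  p = 0 and q = 0 → (0, 0)
  3p + 2q = 7 and q = 0 → (2.333, 0)
  3p + 2q = 7 and p = 0 → (0, 3.5)

Vertices: (0, 0), (2.333, 0), (0, 3.5)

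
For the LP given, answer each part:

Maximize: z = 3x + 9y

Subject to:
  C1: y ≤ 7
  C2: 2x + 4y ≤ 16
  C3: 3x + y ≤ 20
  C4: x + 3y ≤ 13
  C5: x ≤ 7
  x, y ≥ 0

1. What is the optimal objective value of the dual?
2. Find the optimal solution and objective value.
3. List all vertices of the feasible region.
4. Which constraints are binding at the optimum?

1. 36 (by strong duality, equal to the primal optimum)
2. x = 0, y = 4, z = 36
3. (0, 0), (6.667, 0), (6.4, 0.8), (0, 4)
4. C2, x ≥ 0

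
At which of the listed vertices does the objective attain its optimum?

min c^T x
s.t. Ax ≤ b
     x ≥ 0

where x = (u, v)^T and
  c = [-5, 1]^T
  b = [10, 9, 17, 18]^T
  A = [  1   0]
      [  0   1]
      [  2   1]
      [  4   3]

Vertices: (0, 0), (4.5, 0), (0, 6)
(4.5, 0) with z = -22.5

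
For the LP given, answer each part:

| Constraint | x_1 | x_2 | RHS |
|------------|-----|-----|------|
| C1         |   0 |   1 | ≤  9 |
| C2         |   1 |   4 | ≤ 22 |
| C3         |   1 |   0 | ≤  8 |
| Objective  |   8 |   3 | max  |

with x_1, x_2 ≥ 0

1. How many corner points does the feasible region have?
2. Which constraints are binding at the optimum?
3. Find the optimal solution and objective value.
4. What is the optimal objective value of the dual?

1. 4
2. C2, C3
3. x_1 = 8, x_2 = 3.5, z = 74.5
4. 74.5 (by strong duality, equal to the primal optimum)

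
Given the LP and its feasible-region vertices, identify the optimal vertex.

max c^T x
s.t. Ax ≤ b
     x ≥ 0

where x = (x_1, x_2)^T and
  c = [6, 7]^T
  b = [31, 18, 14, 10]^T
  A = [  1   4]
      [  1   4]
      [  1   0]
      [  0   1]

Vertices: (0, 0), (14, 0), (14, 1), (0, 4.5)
Evaluating z = 6x_1 + 7x_2 at each vertex:
  (0, 0): z = 0
  (14, 0): z = 84
  (14, 1): z = 91
  (0, 4.5): z = 31.5

The largest value is z = 91, attained at (14, 1).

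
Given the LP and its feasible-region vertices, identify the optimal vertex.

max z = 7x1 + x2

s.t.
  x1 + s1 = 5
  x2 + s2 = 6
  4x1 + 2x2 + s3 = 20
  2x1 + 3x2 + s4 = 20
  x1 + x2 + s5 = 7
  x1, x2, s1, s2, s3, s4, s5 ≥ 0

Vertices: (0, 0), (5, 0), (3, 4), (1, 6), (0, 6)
(5, 0) with z = 35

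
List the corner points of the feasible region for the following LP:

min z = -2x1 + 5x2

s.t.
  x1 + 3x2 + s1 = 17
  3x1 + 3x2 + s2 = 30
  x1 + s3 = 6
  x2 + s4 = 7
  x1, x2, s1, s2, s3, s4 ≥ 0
Each vertex is the intersection of two constraint boundaries that also satisfies all remaining constraints:
  x1 = 0 and x2 = 0 → (0, 0)
  x1 = 6 and x2 = 0 → (6, 0)
  x1 + 3x2 = 17 and x1 = 6 → (6, 3.667)
  x1 + 3x2 = 17 and x1 = 0 → (0, 5.667)

Vertices: (0, 0), (6, 0), (6, 3.667), (0, 5.667)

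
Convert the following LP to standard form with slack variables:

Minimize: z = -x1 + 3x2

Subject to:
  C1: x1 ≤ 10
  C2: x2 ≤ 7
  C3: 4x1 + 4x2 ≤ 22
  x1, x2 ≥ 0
min z = -x1 + 3x2

s.t.
  x1 + s1 = 10
  x2 + s2 = 7
  4x1 + 4x2 + s3 = 22
  x1, x2, s1, s2, s3 ≥ 0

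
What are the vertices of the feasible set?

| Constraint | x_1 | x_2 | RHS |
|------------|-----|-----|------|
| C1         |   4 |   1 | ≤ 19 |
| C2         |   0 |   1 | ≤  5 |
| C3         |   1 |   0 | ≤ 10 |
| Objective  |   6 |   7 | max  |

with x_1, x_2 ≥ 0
Each vertex is the intersection of two constraint boundaries that also satisfies all remaining constraints:
  x_1 = 0 and x_2 = 0 → (0, 0)
  4x_1 + x_2 = 19 and x_2 = 0 → (4.75, 0)
  4x_1 + x_2 = 19 and x_2 = 5 → (3.5, 5)
  x_2 = 5 and x_1 = 0 → (0, 5)

Vertices: (0, 0), (4.75, 0), (3.5, 5), (0, 5)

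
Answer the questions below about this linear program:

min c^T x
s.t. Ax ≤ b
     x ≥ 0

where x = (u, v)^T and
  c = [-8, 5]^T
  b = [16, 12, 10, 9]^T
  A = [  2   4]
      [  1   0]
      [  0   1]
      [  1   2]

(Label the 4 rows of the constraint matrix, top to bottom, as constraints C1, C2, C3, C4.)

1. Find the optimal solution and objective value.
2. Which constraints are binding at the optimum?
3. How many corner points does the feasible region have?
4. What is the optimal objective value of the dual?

1. u = 8, v = 0, z = -64
2. C1, v ≥ 0
3. 3
4. -64 (by strong duality, equal to the primal optimum)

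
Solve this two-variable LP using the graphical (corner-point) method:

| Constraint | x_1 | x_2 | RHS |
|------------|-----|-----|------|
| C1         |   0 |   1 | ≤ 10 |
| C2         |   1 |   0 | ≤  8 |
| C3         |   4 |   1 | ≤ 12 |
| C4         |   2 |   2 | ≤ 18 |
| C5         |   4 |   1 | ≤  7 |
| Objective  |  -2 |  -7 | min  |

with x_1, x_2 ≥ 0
x_1 = 0, x_2 = 7, z = -49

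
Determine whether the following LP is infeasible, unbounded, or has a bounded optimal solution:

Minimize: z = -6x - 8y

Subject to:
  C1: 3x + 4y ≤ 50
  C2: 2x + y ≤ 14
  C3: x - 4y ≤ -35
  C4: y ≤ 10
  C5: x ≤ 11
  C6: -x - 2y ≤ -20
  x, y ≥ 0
The point (2, 10) satisfies every constraint, so the LP is feasible; the constraints give x ≤ 11 and y ≤ 10, which with x, y ≥ 0 keep the feasible region inside a bounded box. A feasible, bounded LP attains a finite optimum at a vertex.

Evaluating z = -6x - 8y at each vertex:
  (1.667, 9.167): z = -83.33
  (2.333, 9.333): z = -88.67
  (2, 10): z = -92
  (0, 10): z = -80

Feasible with finite optimum z* = -92 at (2, 10).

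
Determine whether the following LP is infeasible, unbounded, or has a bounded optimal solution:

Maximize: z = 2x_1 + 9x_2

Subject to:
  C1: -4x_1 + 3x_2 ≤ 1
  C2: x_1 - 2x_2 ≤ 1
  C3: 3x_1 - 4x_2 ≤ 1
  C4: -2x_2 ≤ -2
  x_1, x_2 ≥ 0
Feasible point: (1, 1) satisfies every constraint, so the LP is feasible.
Direction d = (1, 1): for each constraint row a, a·d ≤ 0 —
  (-4)(1) + (3)(1) = -1 ≤ 0
  (1)(1) + (-2)(1) = -1 ≤ 0
  (3)(1) + (-4)(1) = -1 ≤ 0
  (0)(1) + (-2)(1) = -2 ≤ 0
and d ≥ 0, so (1, 1) + t·d stays feasible for every t ≥ 0. Along this ray z = 2x_1 + 9x_2 changes by 11 per unit t, so z → +∞.

Unbounded — the objective can increase without bound over the feasible region.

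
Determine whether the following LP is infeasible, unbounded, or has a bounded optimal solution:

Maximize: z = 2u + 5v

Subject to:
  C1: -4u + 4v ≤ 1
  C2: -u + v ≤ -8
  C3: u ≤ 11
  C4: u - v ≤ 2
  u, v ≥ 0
C4 requires u - v ≤ 2, while C2 (-u + v ≤ -8) is equivalent to u - v ≥ 8. Together they would need 8 ≤ u - v ≤ 2, which is impossible since 8 > 2. No point satisfies all constraints.

Infeasible — the constraint set is empty.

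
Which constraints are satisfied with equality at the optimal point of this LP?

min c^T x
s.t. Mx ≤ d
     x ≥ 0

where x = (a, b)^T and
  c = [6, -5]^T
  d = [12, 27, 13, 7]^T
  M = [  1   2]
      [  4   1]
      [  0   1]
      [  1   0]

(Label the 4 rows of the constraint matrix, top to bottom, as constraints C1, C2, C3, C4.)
Optimal: a = 0, b = 6
Binding: C1, a ≥ 0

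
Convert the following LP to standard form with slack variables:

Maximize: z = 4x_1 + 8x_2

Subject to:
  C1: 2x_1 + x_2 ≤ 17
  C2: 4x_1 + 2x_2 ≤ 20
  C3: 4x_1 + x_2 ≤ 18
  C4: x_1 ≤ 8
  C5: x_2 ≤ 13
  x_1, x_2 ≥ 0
max z = 4x_1 + 8x_2

s.t.
  2x_1 + x_2 + s1 = 17
  4x_1 + 2x_2 + s2 = 20
  4x_1 + x_2 + s3 = 18
  x_1 + s4 = 8
  x_2 + s5 = 13
  x_1, x_2, s1, s2, s3, s4, s5 ≥ 0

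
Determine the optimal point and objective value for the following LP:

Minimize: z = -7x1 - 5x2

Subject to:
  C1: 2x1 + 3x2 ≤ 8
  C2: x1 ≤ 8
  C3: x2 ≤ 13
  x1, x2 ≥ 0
x1 = 4, x2 = 0, z = -28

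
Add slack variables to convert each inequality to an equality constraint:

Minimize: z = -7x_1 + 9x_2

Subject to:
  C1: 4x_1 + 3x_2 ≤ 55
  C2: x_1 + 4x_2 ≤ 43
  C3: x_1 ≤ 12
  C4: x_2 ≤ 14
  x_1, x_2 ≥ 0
min z = -7x_1 + 9x_2

s.t.
  4x_1 + 3x_2 + s1 = 55
  x_1 + 4x_2 + s2 = 43
  x_1 + s3 = 12
  x_2 + s4 = 14
  x_1, x_2, s1, s2, s3, s4 ≥ 0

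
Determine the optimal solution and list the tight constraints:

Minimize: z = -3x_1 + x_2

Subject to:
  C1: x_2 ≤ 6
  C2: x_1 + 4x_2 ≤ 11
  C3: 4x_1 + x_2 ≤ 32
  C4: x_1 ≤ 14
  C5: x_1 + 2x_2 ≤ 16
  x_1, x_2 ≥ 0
Optimal: x_1 = 8, x_2 = 0
Binding: C3, x_2 ≥ 0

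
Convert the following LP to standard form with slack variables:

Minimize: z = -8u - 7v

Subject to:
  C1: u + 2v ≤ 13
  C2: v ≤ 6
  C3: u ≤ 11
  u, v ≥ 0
min z = -8u - 7v

s.t.
  u + 2v + s1 = 13
  v + s2 = 6
  u + s3 = 11
  u, v, s1, s2, s3 ≥ 0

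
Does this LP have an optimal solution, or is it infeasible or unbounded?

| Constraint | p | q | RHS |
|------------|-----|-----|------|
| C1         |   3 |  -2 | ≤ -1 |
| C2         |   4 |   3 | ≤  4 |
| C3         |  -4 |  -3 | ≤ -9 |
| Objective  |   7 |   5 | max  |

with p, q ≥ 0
C2 requires 4p + 3q ≤ 4, while C3 (-4p - 3q ≤ -9) is equivalent to 4p + 3q ≥ 9. Together they would need 9 ≤ 4p + 3q ≤ 4, which is impossible since 9 > 4. No point satisfies all constraints.

Infeasible — the constraint set is empty.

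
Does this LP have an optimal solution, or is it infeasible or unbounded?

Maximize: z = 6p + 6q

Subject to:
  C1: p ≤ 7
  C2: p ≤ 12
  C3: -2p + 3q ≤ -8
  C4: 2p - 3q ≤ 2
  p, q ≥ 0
C4 requires 2p - 3q ≤ 2, while C3 (-2p + 3q ≤ -8) is equivalent to 2p - 3q ≥ 8. Together they would need 8 ≤ 2p - 3q ≤ 2, which is impossible since 8 > 2. No point satisfies all constraints.

The feasible region is empty; the LP is infeasible.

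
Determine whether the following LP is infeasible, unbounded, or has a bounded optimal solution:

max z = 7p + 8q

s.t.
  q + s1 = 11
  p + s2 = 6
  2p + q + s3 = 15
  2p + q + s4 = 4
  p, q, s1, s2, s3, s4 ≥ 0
The point (0, 4) satisfies every constraint, so the LP is feasible; the constraints give p ≤ 6 and q ≤ 11, which with p, q ≥ 0 keep the feasible region inside a bounded box. A feasible, bounded LP attains a finite optimum at a vertex.

Evaluating z = 7p + 8q at each vertex:
  (0, 0): z = 0
  (2, 0): z = 14
  (0, 4): z = 32

Bounded optimum: z* = 32 at (0, 4).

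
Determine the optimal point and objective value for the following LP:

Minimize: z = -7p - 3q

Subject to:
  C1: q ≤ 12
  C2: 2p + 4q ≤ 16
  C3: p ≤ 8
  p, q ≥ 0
p = 8, q = 0, z = -56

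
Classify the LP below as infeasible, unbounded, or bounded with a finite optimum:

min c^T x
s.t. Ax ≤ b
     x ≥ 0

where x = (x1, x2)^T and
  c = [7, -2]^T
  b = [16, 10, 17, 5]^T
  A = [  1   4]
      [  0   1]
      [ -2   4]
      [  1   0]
The point (0, 4) satisfies every constraint, so the LP is feasible; the constraints give x1 ≤ 5 and x2 ≤ 10, which with x1, x2 ≥ 0 keep the feasible region inside a bounded box. A feasible, bounded LP attains a finite optimum at a vertex.

Evaluating z = 7x1 - 2x2 at each vertex:
  (0, 0): z = 0
  (5, 0): z = 35
  (5, 2.75): z = 29.5
  (0, 4): z = -8

Feasible with finite optimum z* = -8 at (0, 4).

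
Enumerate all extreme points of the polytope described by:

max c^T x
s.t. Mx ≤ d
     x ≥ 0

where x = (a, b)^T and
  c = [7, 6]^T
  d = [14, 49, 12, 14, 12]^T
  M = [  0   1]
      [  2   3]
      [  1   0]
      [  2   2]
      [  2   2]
Each vertex is the intersection of two constraint boundaries that also satisfies all remaining constraints:
  a = 0 and b = 0 → (0, 0)
  2a + 2b = 12 and b = 0 → (6, 0)
  2a + 2b = 12 and a = 0 → (0, 6)

Vertices: (0, 0), (6, 0), (0, 6)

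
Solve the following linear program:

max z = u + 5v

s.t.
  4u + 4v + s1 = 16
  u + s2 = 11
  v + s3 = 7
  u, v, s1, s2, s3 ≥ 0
Each vertex is the intersection of two constraint boundaries that also satisfies all remaining constraints:
  u = 0 and v = 0 → (0, 0)
  4u + 4v = 16 and v = 0 → (4, 0)
  4u + 4v = 16 and u = 0 → (0, 4)

Evaluating z = u + 5v at each vertex:
  (0, 0): z = 0
  (4, 0): z = 4
  (0, 4): z = 20

The maximum is at (0, 4) with z = 20.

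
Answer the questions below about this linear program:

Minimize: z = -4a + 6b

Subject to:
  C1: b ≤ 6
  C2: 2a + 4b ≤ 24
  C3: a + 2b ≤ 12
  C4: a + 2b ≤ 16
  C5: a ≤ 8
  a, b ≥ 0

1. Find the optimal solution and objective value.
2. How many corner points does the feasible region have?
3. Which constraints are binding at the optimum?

1. a = 8, b = 0, z = -32
2. 4
3. C5, b ≥ 0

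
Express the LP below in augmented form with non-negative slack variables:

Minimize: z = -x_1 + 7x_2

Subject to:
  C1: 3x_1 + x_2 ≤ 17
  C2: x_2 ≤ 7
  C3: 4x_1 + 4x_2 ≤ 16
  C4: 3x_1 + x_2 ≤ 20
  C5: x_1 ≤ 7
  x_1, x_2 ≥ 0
min z = -x_1 + 7x_2

s.t.
  3x_1 + x_2 + s1 = 17
  x_2 + s2 = 7
  4x_1 + 4x_2 + s3 = 16
  3x_1 + x_2 + s4 = 20
  x_1 + s5 = 7
  x_1, x_2, s1, s2, s3, s4, s5 ≥ 0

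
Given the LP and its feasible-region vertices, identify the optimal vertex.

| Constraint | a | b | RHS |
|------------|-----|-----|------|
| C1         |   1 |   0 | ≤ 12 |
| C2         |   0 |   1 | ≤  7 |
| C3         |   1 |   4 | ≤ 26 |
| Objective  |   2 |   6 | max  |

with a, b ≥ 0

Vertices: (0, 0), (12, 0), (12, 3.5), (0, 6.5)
Evaluating z = 2a + 6b at each vertex:
  (0, 0): z = 0
  (12, 0): z = 24
  (12, 3.5): z = 45
  (0, 6.5): z = 39

The largest value is z = 45, attained at (12, 3.5).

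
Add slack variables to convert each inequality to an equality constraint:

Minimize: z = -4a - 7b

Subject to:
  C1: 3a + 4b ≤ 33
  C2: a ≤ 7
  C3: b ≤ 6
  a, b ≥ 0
min z = -4a - 7b

s.t.
  3a + 4b + s1 = 33
  a + s2 = 7
  b + s3 = 6
  a, b, s1, s2, s3 ≥ 0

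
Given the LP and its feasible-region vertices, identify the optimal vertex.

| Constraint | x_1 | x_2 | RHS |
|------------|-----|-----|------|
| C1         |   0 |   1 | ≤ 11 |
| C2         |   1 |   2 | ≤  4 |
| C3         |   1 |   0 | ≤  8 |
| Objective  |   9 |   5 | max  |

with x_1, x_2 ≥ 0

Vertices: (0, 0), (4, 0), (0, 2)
Evaluating z = 9x_1 + 5x_2 at each vertex:
  (0, 0): z = 0
  (4, 0): z = 36
  (0, 2): z = 10

The largest value is z = 36, attained at (4, 0).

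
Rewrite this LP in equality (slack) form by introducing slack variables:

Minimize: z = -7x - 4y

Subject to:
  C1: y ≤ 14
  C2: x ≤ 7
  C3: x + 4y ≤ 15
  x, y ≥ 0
min z = -7x - 4y

s.t.
  y + s1 = 14
  x + s2 = 7
  x + 4y + s3 = 15
  x, y, s1, s2, s3 ≥ 0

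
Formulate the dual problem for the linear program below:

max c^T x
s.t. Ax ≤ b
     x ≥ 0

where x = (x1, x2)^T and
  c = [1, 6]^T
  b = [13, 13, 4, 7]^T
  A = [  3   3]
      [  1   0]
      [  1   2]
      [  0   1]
Minimize: z = 13y1 + 13y2 + 4y3 + 7y4

Subject to:
  C1: -3y1 - y2 - y3 ≤ -1
  C2: -3y1 - 2y3 - y4 ≤ -6
  y1, y2, y3, y4 ≥ 0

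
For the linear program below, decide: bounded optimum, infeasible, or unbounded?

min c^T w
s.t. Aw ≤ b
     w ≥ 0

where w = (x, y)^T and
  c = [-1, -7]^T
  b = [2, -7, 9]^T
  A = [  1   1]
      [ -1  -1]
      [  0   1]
One constraint requires x + y ≤ 2, while the constraint -x - y ≤ -7 is equivalent to x + y ≥ 7. Together they would need 7 ≤ x + y ≤ 2, which is impossible since 7 > 2. No point satisfies all constraints.

Infeasible — the constraint set is empty.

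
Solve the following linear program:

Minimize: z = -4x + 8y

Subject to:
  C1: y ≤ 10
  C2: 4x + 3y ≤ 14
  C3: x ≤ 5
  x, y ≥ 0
Each vertex is the intersection of two constraint boundaries that also satisfies all remaining constraints:
  x = 0 and y = 0 → (0, 0)
  4x + 3y = 14 and y = 0 → (3.5, 0)
  4x + 3y = 14 and x = 0 → (0, 4.667)

Evaluating z = -4x + 8y at each vertex:
  (0, 0): z = 0
  (3.5, 0): z = -14
  (0, 4.667): z = 37.33

The minimum is at (3.5, 0) with z = -14.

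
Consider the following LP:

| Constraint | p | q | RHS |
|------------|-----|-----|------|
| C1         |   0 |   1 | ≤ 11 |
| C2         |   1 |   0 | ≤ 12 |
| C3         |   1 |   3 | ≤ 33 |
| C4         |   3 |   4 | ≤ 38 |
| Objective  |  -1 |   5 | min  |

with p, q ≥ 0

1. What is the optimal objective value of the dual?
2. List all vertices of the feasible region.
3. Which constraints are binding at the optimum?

1. -12 (by strong duality, equal to the primal optimum)
2. (0, 0), (12, 0), (12, 0.5), (0, 9.5)
3. C2, q ≥ 0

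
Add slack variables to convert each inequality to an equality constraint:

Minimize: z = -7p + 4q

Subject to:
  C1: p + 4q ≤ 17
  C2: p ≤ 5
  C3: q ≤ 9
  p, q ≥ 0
min z = -7p + 4q

s.t.
  p + 4q + s1 = 17
  p + s2 = 5
  q + s3 = 9
  p, q, s1, s2, s3 ≥ 0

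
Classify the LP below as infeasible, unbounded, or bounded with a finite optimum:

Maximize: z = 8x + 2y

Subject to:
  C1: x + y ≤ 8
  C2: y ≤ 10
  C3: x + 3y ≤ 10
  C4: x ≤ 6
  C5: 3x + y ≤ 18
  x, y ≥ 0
The point (6, 0) satisfies every constraint, so the LP is feasible; the constraints give x ≤ 6 and y ≤ 10, which with x, y ≥ 0 keep the feasible region inside a bounded box. A feasible, bounded LP attains a finite optimum at a vertex.

Evaluating z = 8x + 2y at each vertex:
  (0, 0): z = 0
  (6, 0): z = 48
  (5.5, 1.5): z = 47
  (0, 3.333): z = 6.667

Feasible with finite optimum z* = 48 at (6, 0).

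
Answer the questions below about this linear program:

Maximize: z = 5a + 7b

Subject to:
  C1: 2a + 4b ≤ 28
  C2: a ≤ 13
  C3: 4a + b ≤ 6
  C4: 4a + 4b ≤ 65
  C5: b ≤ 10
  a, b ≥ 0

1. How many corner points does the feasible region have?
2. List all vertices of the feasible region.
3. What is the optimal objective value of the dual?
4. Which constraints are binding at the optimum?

1. 3
2. (0, 0), (1.5, 0), (0, 6)
3. 42 (by strong duality, equal to the primal optimum)
4. C3, a ≥ 0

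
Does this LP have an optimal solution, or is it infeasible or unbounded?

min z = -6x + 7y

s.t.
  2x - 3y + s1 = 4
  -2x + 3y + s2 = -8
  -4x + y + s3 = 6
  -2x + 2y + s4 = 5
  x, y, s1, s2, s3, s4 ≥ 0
The row 2x - 3y + s1 = 4 with s1 ≥ 0 requires 2x - 3y ≤ 4, while the row -2x + 3y + s2 = -8 with s2 ≥ 0 is equivalent to 2x - 3y ≥ 8. Together they would need 8 ≤ 2x - 3y ≤ 4, which is impossible since 8 > 4. No point satisfies all constraints.

The feasible region is empty; the LP is infeasible.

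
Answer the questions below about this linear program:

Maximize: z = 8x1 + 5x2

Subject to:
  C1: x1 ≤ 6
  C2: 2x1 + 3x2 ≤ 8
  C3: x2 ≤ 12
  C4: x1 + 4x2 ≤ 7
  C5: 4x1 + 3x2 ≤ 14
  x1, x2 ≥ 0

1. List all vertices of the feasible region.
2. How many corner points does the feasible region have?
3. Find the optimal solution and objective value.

1. (0, 0), (3.5, 0), (3, 0.6667), (2.2, 1.2), (0, 1.75)
2. 5
3. x1 = 3.5, x2 = 0, z = 28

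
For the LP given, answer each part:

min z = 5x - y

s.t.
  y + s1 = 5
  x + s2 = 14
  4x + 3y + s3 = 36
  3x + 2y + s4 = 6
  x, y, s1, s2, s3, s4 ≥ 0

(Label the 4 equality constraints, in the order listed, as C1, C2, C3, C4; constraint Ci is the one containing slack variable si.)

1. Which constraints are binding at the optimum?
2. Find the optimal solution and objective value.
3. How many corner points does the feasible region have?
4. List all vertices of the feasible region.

1. C4, x ≥ 0
2. x = 0, y = 3, z = -3
3. 3
4. (0, 0), (2, 0), (0, 3)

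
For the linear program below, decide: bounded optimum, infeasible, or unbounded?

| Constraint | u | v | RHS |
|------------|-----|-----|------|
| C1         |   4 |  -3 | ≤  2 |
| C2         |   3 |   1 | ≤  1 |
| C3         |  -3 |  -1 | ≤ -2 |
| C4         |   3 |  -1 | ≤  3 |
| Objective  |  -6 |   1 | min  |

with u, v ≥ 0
C2 requires 3u + v ≤ 1, while C3 (-3u - v ≤ -2) is equivalent to 3u + v ≥ 2. Together they would need 2 ≤ 3u + v ≤ 1, which is impossible since 2 > 1. No point satisfies all constraints.

Infeasible: no point satisfies all constraints simultaneously.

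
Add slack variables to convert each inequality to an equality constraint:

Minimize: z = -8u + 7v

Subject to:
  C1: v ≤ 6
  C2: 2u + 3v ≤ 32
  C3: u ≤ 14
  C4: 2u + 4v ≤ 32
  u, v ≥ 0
min z = -8u + 7v

s.t.
  v + s1 = 6
  2u + 3v + s2 = 32
  u + s3 = 14
  2u + 4v + s4 = 32
  u, v, s1, s2, s3, s4 ≥ 0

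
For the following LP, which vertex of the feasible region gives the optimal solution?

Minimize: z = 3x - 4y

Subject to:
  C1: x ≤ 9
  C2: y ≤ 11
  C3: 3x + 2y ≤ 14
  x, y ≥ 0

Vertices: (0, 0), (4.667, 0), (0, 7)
Evaluating z = 3x - 4y at each vertex:
  (0, 0): z = 0
  (4.667, 0): z = 14
  (0, 7): z = -28

The smallest value is z = -28, attained at (0, 7).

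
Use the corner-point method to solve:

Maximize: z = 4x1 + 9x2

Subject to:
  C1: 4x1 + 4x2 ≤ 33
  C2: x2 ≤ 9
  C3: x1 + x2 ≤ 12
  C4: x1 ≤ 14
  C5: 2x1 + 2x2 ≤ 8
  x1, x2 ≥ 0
Each vertex is the intersection of two constraint boundaries that also satisfies all remaining constraints:
  x1 = 0 and x2 = 0 → (0, 0)
  2x1 + 2x2 = 8 and x2 = 0 → (4, 0)
  2x1 + 2x2 = 8 and x1 = 0 → (0, 4)

Evaluating z = 4x1 + 9x2 at each vertex:
  (0, 0): z = 0
  (4, 0): z = 16
  (0, 4): z = 36

The maximum is at (0, 4) with z = 36.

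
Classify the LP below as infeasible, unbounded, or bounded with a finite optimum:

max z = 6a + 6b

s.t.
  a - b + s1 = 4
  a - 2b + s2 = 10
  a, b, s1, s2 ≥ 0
Feasible point: (0, 0) satisfies every constraint, so the LP is feasible.
Direction d = (0, 1): for each constraint row a, a·d ≤ 0 —
  (1)(0) + (-1)(1) = -1 ≤ 0
  (1)(0) + (-2)(1) = -2 ≤ 0
and d ≥ 0, so (0, 0) + t·d stays feasible for every t ≥ 0. Along this ray z = 6a + 6b changes by 6 per unit t, so z → +∞.

The LP is unbounded; z can be made arbitrarily large.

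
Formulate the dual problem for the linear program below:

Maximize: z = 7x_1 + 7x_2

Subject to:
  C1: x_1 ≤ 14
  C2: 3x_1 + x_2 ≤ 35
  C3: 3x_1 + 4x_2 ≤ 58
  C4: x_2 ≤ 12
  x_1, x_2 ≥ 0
Minimize: z = 14y1 + 35y2 + 58y3 + 12y4

Subject to:
  C1: -y1 - 3y2 - 3y3 ≤ -7
  C2: -y2 - 4y3 - y4 ≤ -7
  y1, y2, y3, y4 ≥ 0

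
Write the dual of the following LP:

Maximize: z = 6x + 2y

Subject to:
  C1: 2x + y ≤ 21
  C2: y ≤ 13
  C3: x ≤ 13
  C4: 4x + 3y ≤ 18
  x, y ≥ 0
Minimize: z = 21y1 + 13y2 + 13y3 + 18y4

Subject to:
  C1: -2y1 - y3 - 4y4 ≤ -6
  C2: -y1 - y2 - 3y4 ≤ -2
  y1, y2, y3, y4 ≥ 0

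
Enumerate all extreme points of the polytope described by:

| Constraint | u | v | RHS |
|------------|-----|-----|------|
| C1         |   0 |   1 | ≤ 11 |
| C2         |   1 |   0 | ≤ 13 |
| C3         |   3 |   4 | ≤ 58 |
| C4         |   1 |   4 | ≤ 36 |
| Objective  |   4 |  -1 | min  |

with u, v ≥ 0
Each vertex is the intersection of two constraint boundaries that also satisfies all remaining constraints:
  u = 0 and v = 0 → (0, 0)
  u = 13 and v = 0 → (13, 0)
  u = 13 and 3u + 4v = 58 → (13, 4.75)
  3u + 4v = 58 and u + 4v = 36 → (11, 6.25)
  u + 4v = 36 and u = 0 → (0, 9)

Vertices: (0, 0), (13, 0), (13, 4.75), (11, 6.25), (0, 9)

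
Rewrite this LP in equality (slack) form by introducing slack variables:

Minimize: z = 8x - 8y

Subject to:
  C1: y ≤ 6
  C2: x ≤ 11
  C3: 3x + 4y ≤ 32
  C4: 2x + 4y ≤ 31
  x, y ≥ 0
min z = 8x - 8y

s.t.
  y + s1 = 6
  x + s2 = 11
  3x + 4y + s3 = 32
  2x + 4y + s4 = 31
  x, y, s1, s2, s3, s4 ≥ 0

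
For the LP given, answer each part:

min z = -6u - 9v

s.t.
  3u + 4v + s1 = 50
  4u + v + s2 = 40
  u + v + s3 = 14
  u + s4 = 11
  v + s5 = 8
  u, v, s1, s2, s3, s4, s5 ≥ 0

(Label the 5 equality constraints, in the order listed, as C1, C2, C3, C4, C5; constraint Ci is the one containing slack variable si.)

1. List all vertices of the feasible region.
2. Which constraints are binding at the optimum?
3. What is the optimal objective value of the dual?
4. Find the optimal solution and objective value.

1. (0, 0), (10, 0), (8.667, 5.333), (6, 8), (0, 8)
2. C1, C3, C5
3. -108 (by strong duality, equal to the primal optimum)
4. u = 6, v = 8, z = -108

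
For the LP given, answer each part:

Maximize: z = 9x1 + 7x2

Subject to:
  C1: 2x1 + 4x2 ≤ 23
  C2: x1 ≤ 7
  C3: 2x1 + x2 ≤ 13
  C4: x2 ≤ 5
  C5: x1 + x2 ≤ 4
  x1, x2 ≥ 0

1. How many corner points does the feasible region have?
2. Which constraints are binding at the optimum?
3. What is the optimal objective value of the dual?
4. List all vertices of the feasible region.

1. 3
2. C5, x2 ≥ 0
3. 36 (by strong duality, equal to the primal optimum)
4. (0, 0), (4, 0), (0, 4)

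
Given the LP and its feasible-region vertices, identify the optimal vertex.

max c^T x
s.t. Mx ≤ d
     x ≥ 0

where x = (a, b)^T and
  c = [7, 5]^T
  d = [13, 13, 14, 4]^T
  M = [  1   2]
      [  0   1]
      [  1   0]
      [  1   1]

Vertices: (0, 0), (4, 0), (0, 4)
Evaluating z = 7a + 5b at each vertex:
  (0, 0): z = 0
  (4, 0): z = 28
  (0, 4): z = 20

The largest value is z = 28, attained at (4, 0).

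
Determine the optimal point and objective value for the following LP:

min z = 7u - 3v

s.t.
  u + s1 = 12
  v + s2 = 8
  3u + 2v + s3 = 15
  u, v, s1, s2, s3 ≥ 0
Each vertex is the intersection of two constraint boundaries that also satisfies all remaining constraints:
  u = 0 and v = 0 → (0, 0)
  3u + 2v = 15 and v = 0 → (5, 0)
  3u + 2v = 15 and u = 0 → (0, 7.5)

Evaluating z = 7u - 3v at each vertex:
  (0, 0): z = 0
  (5, 0): z = 35
  (0, 7.5): z = -22.5

The minimum is at (0, 7.5) with z = -22.5.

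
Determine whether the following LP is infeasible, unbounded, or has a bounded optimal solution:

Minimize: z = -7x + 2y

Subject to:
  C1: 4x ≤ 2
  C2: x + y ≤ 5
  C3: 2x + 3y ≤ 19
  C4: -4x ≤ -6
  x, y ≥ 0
C1 requires 4x ≤ 2, while C4 (-4x ≤ -6) is equivalent to 4x ≥ 6. Together they would need 6 ≤ 4x ≤ 2, which is impossible since 6 > 2. No point satisfies all constraints.

Infeasible: no point satisfies all constraints simultaneously.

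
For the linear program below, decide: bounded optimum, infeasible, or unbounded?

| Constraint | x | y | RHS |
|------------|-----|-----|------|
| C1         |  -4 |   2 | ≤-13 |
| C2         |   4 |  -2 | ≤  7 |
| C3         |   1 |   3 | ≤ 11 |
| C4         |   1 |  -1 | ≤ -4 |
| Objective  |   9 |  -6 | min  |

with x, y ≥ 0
C2 requires 4x - 2y ≤ 7, while C1 (-4x + 2y ≤ -13) is equivalent to 4x - 2y ≥ 13. Together they would need 13 ≤ 4x - 2y ≤ 7, which is impossible since 13 > 7. No point satisfies all constraints.

The feasible region is empty; the LP is infeasible.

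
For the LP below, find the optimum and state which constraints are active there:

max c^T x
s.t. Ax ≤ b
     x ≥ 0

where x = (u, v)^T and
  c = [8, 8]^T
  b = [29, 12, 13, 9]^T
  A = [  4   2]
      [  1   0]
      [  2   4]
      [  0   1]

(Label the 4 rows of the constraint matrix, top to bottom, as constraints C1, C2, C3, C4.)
Optimal: u = 6.5, v = 0
Binding: C3, v ≥ 0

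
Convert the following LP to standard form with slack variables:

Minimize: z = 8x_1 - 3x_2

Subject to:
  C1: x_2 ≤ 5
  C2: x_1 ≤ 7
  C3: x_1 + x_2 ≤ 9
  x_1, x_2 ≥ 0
min z = 8x_1 - 3x_2

s.t.
  x_2 + s1 = 5
  x_1 + s2 = 7
  x_1 + x_2 + s3 = 9
  x_1, x_2, s1, s2, s3 ≥ 0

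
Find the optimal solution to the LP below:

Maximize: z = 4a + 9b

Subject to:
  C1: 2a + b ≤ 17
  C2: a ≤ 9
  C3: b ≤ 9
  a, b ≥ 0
a = 4, b = 9, z = 97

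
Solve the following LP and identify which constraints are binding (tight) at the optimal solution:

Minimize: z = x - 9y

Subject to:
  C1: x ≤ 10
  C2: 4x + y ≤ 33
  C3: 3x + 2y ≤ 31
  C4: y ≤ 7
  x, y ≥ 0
Optimal: x = 0, y = 7
Binding: C4, x ≥ 0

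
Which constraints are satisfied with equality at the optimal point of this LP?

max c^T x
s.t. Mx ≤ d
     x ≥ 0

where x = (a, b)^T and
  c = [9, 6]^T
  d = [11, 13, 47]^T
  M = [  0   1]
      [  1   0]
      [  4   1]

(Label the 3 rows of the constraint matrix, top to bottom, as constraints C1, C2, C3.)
Optimal: a = 9, b = 11
Binding: C1, C3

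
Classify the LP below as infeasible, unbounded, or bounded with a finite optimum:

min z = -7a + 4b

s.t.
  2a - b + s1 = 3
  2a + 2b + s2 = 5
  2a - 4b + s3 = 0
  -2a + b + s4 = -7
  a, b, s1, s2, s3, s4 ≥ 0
The row 2a - b + s1 = 3 with s1 ≥ 0 requires 2a - b ≤ 3, while the row -2a + b + s4 = -7 with s4 ≥ 0 is equivalent to 2a - b ≥ 7. Together they would need 7 ≤ 2a - b ≤ 3, which is impossible since 7 > 3. No point satisfies all constraints.

Infeasible: no point satisfies all constraints simultaneously.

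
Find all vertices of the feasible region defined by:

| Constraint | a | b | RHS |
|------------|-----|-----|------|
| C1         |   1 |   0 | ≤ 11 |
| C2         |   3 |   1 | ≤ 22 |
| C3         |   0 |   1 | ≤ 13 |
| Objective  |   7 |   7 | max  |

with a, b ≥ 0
Each vertex is the intersection of two constraint boundaries that also satisfies all remaining constraints:
  a = 0 and b = 0 → (0, 0)
  3a + b = 22 and b = 0 → (7.333, 0)
  3a + b = 22 and b = 13 → (3, 13)
  b = 13 and a = 0 → (0, 13)

Vertices: (0, 0), (7.333, 0), (3, 13), (0, 13)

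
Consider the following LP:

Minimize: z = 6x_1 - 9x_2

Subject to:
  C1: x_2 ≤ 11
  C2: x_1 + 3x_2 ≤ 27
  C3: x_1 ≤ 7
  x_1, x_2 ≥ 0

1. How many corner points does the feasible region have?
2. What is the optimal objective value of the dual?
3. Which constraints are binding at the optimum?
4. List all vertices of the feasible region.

1. 4
2. -81 (by strong duality, equal to the primal optimum)
3. C2, x_1 ≥ 0
4. (0, 0), (7, 0), (7, 6.667), (0, 9)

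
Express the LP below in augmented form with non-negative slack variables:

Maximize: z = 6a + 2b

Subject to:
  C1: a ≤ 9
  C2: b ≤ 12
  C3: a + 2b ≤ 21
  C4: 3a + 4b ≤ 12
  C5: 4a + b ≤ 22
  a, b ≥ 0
max z = 6a + 2b

s.t.
  a + s1 = 9
  b + s2 = 12
  a + 2b + s3 = 21
  3a + 4b + s4 = 12
  4a + b + s5 = 22
  a, b, s1, s2, s3, s4, s5 ≥ 0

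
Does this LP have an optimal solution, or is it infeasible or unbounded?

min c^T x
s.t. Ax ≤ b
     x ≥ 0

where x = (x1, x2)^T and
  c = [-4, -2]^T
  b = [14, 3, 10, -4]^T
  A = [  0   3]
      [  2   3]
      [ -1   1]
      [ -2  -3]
One constraint requires 2x1 + 3x2 ≤ 3, while the constraint -2x1 - 3x2 ≤ -4 is equivalent to 2x1 + 3x2 ≥ 4. Together they would need 4 ≤ 2x1 + 3x2 ≤ 3, which is impossible since 4 > 3. No point satisfies all constraints.

Infeasible: no point satisfies all constraints simultaneously.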